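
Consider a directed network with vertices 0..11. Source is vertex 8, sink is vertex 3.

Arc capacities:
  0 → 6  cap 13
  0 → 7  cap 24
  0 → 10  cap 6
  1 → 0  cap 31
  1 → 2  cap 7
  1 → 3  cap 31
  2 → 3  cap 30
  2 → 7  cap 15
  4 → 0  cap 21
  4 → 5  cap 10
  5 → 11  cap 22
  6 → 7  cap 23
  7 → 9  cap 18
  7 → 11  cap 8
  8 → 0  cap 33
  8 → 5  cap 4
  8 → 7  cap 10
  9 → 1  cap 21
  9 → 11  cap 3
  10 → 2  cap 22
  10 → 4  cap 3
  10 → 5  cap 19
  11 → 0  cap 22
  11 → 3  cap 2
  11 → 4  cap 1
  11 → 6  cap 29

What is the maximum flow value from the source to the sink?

Maximum flow value: 26

augment #1: 8→5→11→3 bottleneck 2, total now 2
augment #2: 8→0→10→2→3 bottleneck 6, total now 8
augment #3: 8→7→9→1→3 bottleneck 10, total now 18
augment #4: 8→0→7→9→1→3 bottleneck 8, total now 26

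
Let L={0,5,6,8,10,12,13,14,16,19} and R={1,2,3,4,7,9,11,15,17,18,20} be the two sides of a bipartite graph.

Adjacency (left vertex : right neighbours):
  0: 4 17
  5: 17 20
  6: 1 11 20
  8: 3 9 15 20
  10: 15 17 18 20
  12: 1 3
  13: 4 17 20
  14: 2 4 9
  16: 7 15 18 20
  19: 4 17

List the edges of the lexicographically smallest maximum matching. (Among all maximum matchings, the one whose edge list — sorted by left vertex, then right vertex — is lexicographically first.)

|M| = 9 (so the lex-smallest maximum matching has 9 edges)
process left vertices in ascending order; for each, take the smallest-labelled available neighbour that still permits 9 edges overall, or leave it unmatched if none does
lex-smallest matching: {0-4, 5-17, 6-1, 8-9, 10-15, 12-3, 13-20, 14-2, 16-7}

Lex-smallest maximum matching: {(0,4), (5,17), (6,1), (8,9), (10,15), (12,3), (13,20), (14,2), (16,7)}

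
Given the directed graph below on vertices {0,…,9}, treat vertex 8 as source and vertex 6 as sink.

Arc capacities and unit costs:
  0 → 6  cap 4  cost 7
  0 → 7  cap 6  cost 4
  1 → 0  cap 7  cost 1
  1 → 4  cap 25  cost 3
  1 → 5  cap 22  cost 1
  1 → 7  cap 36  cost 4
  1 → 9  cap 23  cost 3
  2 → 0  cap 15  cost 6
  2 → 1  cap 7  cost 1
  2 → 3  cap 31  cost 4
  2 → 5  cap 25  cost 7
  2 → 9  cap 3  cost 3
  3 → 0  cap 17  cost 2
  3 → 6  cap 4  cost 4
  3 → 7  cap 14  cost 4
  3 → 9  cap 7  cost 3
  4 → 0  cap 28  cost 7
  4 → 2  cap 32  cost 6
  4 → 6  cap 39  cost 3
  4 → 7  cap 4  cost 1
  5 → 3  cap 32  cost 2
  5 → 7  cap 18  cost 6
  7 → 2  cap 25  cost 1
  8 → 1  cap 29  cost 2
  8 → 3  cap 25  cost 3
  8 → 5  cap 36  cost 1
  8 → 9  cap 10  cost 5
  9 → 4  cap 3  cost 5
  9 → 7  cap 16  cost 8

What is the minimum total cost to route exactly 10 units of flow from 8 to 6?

Minimum cost for 10 units: 76

shortest-cost path #1: 8→3→6 push 4 @ unit cost 7 (adds 28)
shortest-cost path #2: 8→1→4→6 push 6 @ unit cost 8 (adds 48)
total cost = 76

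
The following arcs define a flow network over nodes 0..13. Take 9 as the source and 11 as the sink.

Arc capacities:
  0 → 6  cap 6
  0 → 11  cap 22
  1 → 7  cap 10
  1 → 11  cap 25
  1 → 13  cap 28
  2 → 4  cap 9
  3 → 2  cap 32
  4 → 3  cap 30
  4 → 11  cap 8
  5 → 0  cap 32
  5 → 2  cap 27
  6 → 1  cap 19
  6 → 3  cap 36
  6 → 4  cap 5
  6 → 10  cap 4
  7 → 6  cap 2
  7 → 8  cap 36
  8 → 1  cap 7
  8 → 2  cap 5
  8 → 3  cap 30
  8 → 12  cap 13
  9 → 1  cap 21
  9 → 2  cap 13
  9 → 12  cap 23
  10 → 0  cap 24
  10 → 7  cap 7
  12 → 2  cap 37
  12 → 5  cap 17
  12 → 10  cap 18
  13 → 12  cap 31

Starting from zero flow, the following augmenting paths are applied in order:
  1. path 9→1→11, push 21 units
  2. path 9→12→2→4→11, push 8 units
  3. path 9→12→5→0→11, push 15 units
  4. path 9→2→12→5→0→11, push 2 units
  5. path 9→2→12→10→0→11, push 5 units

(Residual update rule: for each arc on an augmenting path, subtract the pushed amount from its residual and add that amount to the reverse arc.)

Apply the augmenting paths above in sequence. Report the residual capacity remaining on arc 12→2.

after path 1 (9→1→11, push 21): res(12,2)=37
after path 2 (9→12→2→4→11, push 8): res(12,2)=29
after path 3 (9→12→5→0→11, push 15): res(12,2)=29
after path 4 (9→2→12→5→0→11, push 2): res(12,2)=31
after path 5 (9→2→12→10→0→11, push 5): res(12,2)=36

Residual capacity of (12,2): 36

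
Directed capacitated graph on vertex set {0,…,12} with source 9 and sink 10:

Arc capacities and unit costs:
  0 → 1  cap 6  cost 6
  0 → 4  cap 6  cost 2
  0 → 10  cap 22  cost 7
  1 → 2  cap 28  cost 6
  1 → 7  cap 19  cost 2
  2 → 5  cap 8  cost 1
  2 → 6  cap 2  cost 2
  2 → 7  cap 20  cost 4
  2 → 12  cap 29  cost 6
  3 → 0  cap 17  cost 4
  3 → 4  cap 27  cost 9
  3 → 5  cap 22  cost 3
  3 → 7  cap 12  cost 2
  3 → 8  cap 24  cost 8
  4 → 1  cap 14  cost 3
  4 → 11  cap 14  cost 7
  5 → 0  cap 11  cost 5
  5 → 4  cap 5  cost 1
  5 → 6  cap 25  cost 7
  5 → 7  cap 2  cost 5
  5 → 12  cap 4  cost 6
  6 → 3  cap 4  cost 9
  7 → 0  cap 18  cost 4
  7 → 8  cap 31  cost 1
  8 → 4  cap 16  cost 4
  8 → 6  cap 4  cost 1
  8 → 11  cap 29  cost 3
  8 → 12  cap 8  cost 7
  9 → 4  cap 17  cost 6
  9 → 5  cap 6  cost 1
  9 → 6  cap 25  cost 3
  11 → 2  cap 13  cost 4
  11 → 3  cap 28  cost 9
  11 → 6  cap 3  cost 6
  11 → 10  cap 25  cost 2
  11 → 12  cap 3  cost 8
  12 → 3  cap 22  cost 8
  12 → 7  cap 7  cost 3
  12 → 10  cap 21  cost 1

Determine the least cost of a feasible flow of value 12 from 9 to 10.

shortest-cost path #1: 9→5→12→10 push 4 @ unit cost 8 (adds 32)
shortest-cost path #2: 9→5→4→11→10 push 2 @ unit cost 11 (adds 22)
shortest-cost path #3: 9→4→11→10 push 6 @ unit cost 15 (adds 90)
total cost = 144

Minimum cost for 12 units: 144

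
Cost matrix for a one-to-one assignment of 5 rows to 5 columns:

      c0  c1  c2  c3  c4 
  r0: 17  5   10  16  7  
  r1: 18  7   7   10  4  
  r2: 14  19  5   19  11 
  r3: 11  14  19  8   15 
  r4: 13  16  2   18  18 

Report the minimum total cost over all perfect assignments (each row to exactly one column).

optimal assignment: row0→col1 (cost 5), row1→col4 (cost 4), row2→col0 (cost 14), row3→col3 (cost 8), row4→col2 (cost 2)
total = 5 + 4 + 14 + 8 + 2 = 33

Minimum assignment cost: 33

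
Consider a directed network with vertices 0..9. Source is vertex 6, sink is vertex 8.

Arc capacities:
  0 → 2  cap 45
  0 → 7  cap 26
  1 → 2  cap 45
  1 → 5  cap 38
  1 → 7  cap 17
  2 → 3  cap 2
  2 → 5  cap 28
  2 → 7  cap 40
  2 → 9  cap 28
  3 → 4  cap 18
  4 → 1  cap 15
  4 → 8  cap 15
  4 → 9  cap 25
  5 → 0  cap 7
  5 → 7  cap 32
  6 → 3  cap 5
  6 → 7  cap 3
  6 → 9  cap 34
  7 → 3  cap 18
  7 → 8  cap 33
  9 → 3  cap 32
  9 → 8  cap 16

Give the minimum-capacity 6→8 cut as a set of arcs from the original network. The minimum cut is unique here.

augment #1: 6→7→8 push 3
augment #2: 6→9→8 push 16
augment #3: 6→3→4→8 push 5
augment #4: 6→9→3→4→8 push 10
augment #5: 6→9→3→4→1→7→8 push 3
max flow = 37; residual-reachable set from 6 gives S-side
cut edges (S→T): {(3,4), (6,7), (9,8)} total cap 37

Min-cut arcs: {(3,4), (6,7), (9,8)} (total capacity 37)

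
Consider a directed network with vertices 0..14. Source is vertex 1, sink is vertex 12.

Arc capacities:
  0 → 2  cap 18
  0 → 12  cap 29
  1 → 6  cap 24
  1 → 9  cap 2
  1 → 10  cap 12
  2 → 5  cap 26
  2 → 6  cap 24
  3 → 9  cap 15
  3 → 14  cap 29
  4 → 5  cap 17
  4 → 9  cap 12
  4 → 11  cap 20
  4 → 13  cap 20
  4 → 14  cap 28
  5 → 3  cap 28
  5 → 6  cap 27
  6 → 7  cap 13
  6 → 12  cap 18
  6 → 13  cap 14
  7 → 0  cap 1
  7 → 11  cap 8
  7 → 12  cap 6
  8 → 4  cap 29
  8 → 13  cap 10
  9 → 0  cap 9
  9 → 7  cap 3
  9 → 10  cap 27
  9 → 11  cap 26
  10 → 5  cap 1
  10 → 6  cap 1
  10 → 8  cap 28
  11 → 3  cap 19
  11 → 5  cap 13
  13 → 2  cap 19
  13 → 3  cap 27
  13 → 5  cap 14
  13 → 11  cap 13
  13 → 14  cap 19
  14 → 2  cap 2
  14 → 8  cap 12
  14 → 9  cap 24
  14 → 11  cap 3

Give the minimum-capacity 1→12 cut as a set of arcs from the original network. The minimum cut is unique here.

augment #1: 1→6→12 push 18
augment #2: 1→6→7→12 push 6
augment #3: 1→9→0→12 push 2
augment #4: 1→10→6→7→0→12 push 1
augment #5: 1→10→5→3→9→0→12 push 1
augment #6: 1→10→8→4→9→0→12 push 6
max flow = 34; residual-reachable set from 1 gives S-side
cut edges (S→T): {(6,12), (7,0), (7,12), (9,0)} total cap 34

Min-cut arcs: {(6,12), (7,0), (7,12), (9,0)} (total capacity 34)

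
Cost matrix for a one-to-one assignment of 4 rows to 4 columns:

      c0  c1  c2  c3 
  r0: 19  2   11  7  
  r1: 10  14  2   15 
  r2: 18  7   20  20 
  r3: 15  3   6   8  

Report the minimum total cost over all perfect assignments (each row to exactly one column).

Minimum assignment cost: 30

one of 3 optimal assignments: row0→col1 (cost 2), row1→col2 (cost 2), row2→col0 (cost 18), row3→col3 (cost 8)
total = 2 + 2 + 18 + 8 = 30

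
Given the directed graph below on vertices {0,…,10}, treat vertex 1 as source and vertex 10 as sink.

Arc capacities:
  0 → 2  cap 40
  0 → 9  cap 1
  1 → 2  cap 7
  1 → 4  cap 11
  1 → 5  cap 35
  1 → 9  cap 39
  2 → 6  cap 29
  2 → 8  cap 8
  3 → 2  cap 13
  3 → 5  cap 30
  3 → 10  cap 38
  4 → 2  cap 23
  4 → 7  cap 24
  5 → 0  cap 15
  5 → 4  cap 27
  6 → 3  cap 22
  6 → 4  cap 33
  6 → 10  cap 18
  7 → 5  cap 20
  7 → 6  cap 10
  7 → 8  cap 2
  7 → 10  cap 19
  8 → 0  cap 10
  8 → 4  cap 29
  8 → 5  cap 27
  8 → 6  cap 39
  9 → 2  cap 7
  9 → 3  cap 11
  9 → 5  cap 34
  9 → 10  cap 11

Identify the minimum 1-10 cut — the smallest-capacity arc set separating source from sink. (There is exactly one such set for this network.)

augment #1: 1→9→10 push 11
augment #2: 1→2→6→10 push 7
augment #3: 1→4→7→10 push 11
augment #4: 1→9→3→10 push 11
augment #5: 1→5→4→7→10 push 8
augment #6: 1→9→2→6→10 push 7
augment #7: 1→5→0→2→6→10 push 4
augment #8: 1→5→0→2→6→3→10 push 11
augment #9: 1→5→4→7→6→3→10 push 5
augment #10: 1→5→4→2→8→6→3→10 push 6
max flow = 81; residual-reachable set from 1 gives S-side
cut edges (S→T): {(6,3), (6,10), (7,10), (9,3), (9,10)} total cap 81

Min-cut arcs: {(6,3), (6,10), (7,10), (9,3), (9,10)} (total capacity 81)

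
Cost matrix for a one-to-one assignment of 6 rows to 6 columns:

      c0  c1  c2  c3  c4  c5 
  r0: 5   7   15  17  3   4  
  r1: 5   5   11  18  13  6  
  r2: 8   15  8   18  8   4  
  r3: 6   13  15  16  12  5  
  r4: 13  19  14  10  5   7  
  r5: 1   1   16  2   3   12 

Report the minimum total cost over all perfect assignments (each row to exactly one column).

one of 2 optimal assignments: row0→col0 (cost 5), row1→col1 (cost 5), row2→col2 (cost 8), row3→col5 (cost 5), row4→col4 (cost 5), row5→col3 (cost 2)
total = 5 + 5 + 8 + 5 + 5 + 2 = 30

Minimum assignment cost: 30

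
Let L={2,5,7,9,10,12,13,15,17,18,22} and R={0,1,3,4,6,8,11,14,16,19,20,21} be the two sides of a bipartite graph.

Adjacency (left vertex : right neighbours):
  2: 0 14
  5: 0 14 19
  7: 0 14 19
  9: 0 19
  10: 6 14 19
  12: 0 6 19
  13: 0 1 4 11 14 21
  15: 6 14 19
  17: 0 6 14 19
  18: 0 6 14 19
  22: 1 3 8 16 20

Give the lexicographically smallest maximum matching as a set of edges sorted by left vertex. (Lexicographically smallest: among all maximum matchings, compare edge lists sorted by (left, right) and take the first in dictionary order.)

|M| = 6 (so the lex-smallest maximum matching has 6 edges)
process left vertices in ascending order; for each, take the smallest-labelled available neighbour that still permits 6 edges overall, or leave it unmatched if none does
lex-smallest matching: {2-0, 5-14, 7-19, 10-6, 13-1, 22-3}

Lex-smallest maximum matching: {(2,0), (5,14), (7,19), (10,6), (13,1), (22,3)}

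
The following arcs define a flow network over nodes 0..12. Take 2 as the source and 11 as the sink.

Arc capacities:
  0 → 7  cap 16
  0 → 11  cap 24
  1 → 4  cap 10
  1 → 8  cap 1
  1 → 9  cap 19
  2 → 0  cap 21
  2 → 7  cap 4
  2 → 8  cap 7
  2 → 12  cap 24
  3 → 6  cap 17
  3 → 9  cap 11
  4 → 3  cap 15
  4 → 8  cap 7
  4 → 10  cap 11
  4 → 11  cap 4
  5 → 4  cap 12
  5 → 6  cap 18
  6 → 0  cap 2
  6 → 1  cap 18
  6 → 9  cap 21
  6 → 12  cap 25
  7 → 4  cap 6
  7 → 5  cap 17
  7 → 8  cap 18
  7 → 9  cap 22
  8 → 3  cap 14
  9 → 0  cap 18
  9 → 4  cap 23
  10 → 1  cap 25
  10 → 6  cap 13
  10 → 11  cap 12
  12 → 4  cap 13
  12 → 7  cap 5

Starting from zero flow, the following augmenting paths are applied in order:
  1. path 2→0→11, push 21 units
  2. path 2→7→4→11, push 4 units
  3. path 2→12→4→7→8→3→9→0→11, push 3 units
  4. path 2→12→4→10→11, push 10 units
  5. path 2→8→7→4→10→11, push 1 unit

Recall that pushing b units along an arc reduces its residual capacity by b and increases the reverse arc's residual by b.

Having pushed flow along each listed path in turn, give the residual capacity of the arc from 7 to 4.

after path 1 (2→0→11, push 21): res(7,4)=6
after path 2 (2→7→4→11, push 4): res(7,4)=2
after path 3 (2→12→4→7→8→3→9→0→11, push 3): res(7,4)=5
after path 4 (2→12→4→10→11, push 10): res(7,4)=5
after path 5 (2→8→7→4→10→11, push 1): res(7,4)=4

Residual capacity of (7,4): 4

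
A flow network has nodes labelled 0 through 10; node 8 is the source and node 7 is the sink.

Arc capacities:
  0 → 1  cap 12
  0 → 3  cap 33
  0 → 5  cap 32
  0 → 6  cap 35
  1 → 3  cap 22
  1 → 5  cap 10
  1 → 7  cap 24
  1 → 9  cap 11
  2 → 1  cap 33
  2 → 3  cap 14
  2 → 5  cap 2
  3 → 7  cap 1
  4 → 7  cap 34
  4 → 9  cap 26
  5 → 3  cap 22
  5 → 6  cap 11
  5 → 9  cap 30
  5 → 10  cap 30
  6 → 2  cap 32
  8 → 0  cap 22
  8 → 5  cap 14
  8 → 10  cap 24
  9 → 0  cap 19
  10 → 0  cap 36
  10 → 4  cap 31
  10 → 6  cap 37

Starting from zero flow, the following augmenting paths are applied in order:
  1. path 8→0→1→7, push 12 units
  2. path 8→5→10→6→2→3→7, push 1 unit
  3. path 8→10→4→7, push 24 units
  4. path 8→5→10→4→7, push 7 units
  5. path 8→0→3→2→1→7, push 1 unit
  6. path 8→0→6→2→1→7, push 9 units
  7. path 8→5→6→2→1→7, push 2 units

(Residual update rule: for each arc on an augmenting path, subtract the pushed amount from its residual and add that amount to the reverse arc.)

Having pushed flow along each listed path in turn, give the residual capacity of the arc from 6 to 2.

after path 1 (8→0→1→7, push 12): res(6,2)=32
after path 2 (8→5→10→6→2→3→7, push 1): res(6,2)=31
after path 3 (8→10→4→7, push 24): res(6,2)=31
after path 4 (8→5→10→4→7, push 7): res(6,2)=31
after path 5 (8→0→3→2→1→7, push 1): res(6,2)=31
after path 6 (8→0→6→2→1→7, push 9): res(6,2)=22
after path 7 (8→5→6→2→1→7, push 2): res(6,2)=20

Residual capacity of (6,2): 20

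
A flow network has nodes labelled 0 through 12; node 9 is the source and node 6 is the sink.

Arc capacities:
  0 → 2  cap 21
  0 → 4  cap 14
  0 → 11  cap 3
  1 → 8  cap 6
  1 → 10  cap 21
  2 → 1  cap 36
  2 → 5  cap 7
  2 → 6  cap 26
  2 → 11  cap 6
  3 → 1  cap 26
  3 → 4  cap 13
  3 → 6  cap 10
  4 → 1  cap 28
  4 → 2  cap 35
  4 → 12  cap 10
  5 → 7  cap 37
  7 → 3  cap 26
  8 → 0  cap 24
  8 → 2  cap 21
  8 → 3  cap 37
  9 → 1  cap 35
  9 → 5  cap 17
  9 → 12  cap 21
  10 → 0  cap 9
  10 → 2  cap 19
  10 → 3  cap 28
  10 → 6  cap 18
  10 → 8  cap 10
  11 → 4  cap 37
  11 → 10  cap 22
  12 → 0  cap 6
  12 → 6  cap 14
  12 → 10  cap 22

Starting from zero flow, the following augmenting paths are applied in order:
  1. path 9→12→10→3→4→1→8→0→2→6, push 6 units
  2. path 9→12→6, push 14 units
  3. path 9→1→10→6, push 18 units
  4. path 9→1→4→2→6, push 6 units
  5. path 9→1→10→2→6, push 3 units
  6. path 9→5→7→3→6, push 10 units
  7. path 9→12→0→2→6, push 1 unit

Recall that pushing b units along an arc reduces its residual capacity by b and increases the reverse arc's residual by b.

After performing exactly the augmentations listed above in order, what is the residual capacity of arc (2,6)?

Residual capacity of (2,6): 10

after path 1 (9→12→10→3→4→1→8→0→2→6, push 6): res(2,6)=20
after path 2 (9→12→6, push 14): res(2,6)=20
after path 3 (9→1→10→6, push 18): res(2,6)=20
after path 4 (9→1→4→2→6, push 6): res(2,6)=14
after path 5 (9→1→10→2→6, push 3): res(2,6)=11
after path 6 (9→5→7→3→6, push 10): res(2,6)=11
after path 7 (9→12→0→2→6, push 1): res(2,6)=10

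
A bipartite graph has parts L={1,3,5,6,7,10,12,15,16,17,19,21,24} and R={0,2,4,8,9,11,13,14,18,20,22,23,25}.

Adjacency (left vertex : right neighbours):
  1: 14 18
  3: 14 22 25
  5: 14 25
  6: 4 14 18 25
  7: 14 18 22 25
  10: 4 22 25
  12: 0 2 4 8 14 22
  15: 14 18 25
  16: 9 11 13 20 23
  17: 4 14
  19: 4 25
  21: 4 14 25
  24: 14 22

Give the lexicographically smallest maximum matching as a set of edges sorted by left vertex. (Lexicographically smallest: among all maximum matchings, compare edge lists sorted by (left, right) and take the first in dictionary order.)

Lex-smallest maximum matching: {(1,14), (3,22), (5,25), (6,4), (7,18), (12,0), (16,9)}

|M| = 7 (so the lex-smallest maximum matching has 7 edges)
process left vertices in ascending order; for each, take the smallest-labelled available neighbour that still permits 7 edges overall, or leave it unmatched if none does
lex-smallest matching: {1-14, 3-22, 5-25, 6-4, 7-18, 12-0, 16-9}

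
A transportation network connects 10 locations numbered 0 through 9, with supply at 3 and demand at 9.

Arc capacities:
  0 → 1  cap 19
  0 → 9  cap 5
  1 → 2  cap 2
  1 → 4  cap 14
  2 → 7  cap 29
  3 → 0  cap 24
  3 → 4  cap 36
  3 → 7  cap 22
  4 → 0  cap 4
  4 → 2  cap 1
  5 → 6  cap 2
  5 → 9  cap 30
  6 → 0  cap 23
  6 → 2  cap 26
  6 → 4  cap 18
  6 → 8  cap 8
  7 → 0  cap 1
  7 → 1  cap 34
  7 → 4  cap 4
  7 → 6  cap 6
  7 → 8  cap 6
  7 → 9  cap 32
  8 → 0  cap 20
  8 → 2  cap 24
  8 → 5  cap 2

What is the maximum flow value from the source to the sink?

Maximum flow value: 30

augment #1: 3→0→9 bottleneck 5, total now 5
augment #2: 3→7→9 bottleneck 22, total now 27
augment #3: 3→4→2→7→9 bottleneck 1, total now 28
augment #4: 3→0→1→2→7→9 bottleneck 2, total now 30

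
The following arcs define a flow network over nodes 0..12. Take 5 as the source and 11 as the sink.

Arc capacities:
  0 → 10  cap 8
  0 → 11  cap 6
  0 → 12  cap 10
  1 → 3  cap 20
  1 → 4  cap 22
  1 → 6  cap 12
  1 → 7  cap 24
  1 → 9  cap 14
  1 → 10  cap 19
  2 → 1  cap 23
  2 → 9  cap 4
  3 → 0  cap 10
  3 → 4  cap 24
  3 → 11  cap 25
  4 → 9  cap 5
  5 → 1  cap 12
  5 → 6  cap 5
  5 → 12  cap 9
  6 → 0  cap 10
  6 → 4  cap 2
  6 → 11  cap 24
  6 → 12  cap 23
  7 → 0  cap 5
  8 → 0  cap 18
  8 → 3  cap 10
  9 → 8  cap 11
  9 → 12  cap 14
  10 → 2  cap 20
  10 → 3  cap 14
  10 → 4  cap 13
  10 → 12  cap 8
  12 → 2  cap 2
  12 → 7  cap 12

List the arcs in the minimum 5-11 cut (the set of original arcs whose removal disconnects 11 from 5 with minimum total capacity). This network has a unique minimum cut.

Min-cut arcs: {(5,1), (5,6), (7,0), (12,2)} (total capacity 24)

augment #1: 5→6→11 push 5
augment #2: 5→1→3→11 push 12
augment #3: 5→12→7→0→11 push 5
augment #4: 5→12→2→1→3→11 push 2
max flow = 24; residual-reachable set from 5 gives S-side
cut edges (S→T): {(5,1), (5,6), (7,0), (12,2)} total cap 24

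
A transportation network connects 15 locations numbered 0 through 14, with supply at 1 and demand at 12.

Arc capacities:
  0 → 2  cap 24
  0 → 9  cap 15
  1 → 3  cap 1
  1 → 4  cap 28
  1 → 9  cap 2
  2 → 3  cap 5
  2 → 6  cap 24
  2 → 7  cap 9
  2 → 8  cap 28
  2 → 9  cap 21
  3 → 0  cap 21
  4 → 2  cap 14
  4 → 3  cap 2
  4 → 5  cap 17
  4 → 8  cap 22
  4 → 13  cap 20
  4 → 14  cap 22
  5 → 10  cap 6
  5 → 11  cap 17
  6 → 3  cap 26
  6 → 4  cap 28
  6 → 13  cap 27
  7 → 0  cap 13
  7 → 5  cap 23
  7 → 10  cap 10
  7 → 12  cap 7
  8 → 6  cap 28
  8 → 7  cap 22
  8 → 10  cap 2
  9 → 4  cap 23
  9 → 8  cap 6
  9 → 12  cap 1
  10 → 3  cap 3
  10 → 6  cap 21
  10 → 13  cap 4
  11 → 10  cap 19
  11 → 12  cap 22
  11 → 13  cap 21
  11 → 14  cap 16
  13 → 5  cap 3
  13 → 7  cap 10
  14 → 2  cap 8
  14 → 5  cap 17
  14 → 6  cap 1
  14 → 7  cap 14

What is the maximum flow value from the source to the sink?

augment #1: 1→9→12 bottleneck 1, total now 1
augment #2: 1→4→2→7→12 bottleneck 7, total now 8
augment #3: 1→4→5→11→12 bottleneck 17, total now 25

Maximum flow value: 25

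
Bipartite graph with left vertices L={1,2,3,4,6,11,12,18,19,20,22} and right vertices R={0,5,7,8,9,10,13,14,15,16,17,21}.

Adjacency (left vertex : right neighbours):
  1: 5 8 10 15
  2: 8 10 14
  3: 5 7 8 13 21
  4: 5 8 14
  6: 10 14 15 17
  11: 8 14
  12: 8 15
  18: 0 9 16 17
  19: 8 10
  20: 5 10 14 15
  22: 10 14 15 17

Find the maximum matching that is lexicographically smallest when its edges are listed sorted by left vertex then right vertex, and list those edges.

|M| = 8 (so the lex-smallest maximum matching has 8 edges)
process left vertices in ascending order; for each, take the smallest-labelled available neighbour that still permits 8 edges overall, or leave it unmatched if none does
lex-smallest matching: {1-5, 2-8, 3-7, 4-14, 6-10, 12-15, 18-0, 22-17}

Lex-smallest maximum matching: {(1,5), (2,8), (3,7), (4,14), (6,10), (12,15), (18,0), (22,17)}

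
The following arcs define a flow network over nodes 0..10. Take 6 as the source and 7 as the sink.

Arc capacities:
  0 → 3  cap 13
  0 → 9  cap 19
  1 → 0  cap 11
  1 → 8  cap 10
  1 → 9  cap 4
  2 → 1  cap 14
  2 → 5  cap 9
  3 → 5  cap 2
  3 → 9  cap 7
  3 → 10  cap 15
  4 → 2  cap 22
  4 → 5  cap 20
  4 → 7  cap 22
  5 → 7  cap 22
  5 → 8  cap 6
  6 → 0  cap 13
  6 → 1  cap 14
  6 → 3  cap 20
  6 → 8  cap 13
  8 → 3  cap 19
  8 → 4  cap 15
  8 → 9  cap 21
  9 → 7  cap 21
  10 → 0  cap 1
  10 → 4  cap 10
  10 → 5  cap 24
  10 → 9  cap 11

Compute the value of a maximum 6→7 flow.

Maximum flow value: 53

augment #1: 6→0→9→7 bottleneck 13, total now 13
augment #2: 6→1→9→7 bottleneck 4, total now 17
augment #3: 6→3→5→7 bottleneck 2, total now 19
augment #4: 6→3→9→7 bottleneck 4, total now 23
augment #5: 6→8→4→7 bottleneck 13, total now 36
augment #6: 6→1→8→4→7 bottleneck 2, total now 38
augment #7: 6→3→10→4→7 bottleneck 7, total now 45
augment #8: 6→3→10→5→7 bottleneck 7, total now 52
augment #9: 6→1→0→3→10→5→7 bottleneck 1, total now 53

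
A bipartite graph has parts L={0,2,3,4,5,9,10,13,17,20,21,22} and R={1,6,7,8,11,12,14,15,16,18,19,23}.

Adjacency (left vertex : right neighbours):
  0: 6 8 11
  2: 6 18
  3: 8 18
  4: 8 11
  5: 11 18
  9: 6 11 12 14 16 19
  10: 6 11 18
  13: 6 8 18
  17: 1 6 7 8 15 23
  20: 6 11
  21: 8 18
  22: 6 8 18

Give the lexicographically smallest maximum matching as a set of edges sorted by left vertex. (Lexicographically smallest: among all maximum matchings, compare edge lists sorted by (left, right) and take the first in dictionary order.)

Lex-smallest maximum matching: {(0,6), (2,18), (3,8), (4,11), (9,12), (17,1)}

|M| = 6 (so the lex-smallest maximum matching has 6 edges)
process left vertices in ascending order; for each, take the smallest-labelled available neighbour that still permits 6 edges overall, or leave it unmatched if none does
lex-smallest matching: {0-6, 2-18, 3-8, 4-11, 9-12, 17-1}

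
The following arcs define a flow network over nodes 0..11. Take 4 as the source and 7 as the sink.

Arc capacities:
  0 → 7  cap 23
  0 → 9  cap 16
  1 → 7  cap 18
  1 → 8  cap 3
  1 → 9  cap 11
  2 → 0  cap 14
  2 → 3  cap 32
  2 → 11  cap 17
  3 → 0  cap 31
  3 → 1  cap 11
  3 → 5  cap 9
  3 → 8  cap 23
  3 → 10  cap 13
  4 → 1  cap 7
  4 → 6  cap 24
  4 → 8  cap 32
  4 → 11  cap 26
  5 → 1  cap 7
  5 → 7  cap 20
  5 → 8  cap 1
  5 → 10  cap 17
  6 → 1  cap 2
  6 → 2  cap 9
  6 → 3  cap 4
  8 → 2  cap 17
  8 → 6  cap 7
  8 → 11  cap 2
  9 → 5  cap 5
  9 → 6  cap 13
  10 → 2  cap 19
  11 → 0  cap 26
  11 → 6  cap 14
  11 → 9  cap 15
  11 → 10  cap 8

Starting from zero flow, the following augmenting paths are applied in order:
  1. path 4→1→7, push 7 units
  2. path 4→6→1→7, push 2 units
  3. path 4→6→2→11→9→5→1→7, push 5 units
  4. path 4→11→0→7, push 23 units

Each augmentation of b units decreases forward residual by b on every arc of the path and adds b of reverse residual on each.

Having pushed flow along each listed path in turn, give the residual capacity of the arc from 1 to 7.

after path 1 (4→1→7, push 7): res(1,7)=11
after path 2 (4→6→1→7, push 2): res(1,7)=9
after path 3 (4→6→2→11→9→5→1→7, push 5): res(1,7)=4
after path 4 (4→11→0→7, push 23): res(1,7)=4

Residual capacity of (1,7): 4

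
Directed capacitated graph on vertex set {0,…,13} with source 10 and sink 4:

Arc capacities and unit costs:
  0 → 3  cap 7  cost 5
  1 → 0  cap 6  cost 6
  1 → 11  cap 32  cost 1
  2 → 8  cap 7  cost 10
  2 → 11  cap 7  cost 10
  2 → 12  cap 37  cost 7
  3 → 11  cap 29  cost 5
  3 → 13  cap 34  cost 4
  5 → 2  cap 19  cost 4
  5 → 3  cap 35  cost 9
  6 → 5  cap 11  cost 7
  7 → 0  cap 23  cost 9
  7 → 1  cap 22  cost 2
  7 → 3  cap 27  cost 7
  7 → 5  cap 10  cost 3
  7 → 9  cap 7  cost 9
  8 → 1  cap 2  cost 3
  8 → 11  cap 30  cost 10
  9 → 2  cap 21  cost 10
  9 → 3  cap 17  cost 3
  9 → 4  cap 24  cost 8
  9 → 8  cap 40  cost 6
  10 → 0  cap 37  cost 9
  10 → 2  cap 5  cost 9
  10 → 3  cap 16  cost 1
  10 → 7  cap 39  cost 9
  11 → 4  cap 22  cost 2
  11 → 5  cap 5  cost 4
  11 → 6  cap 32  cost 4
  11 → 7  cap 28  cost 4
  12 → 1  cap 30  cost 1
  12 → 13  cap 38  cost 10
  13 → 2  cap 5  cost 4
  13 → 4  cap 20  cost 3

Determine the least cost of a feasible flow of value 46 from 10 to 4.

Minimum cost for 46 units: 624

shortest-cost path #1: 10→3→11→4 push 16 @ unit cost 8 (adds 128)
shortest-cost path #2: 10→7→1→11→4 push 6 @ unit cost 14 (adds 84)
shortest-cost path #3: 10→7→1→11→3→13→4 push 16 @ unit cost 14 (adds 224)
shortest-cost path #4: 10→0→3→13→4 push 4 @ unit cost 21 (adds 84)
shortest-cost path #5: 10→7→9→4 push 4 @ unit cost 26 (adds 104)
total cost = 624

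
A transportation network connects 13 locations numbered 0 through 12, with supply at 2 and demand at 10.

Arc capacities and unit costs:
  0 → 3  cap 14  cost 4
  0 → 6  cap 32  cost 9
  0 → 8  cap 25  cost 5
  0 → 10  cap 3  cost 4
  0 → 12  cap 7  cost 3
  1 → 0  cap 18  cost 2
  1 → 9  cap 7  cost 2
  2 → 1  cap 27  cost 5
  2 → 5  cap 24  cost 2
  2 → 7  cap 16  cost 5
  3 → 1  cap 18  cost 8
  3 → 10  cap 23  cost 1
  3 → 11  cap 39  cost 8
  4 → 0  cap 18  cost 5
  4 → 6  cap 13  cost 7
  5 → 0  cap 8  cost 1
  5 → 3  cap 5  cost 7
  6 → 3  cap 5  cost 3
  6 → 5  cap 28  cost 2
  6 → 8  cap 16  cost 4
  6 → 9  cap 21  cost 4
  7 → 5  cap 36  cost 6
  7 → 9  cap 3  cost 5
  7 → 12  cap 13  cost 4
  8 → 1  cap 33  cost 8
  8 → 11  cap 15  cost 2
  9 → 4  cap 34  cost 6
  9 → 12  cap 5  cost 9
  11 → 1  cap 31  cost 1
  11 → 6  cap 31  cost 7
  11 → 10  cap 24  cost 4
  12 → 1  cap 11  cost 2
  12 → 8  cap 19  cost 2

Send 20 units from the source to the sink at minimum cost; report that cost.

shortest-cost path #1: 2→5→0→10 push 3 @ unit cost 7 (adds 21)
shortest-cost path #2: 2→5→0→3→10 push 5 @ unit cost 8 (adds 40)
shortest-cost path #3: 2→5→3→10 push 5 @ unit cost 10 (adds 50)
shortest-cost path #4: 2→1→0→3→10 push 7 @ unit cost 12 (adds 84)
total cost = 195

Minimum cost for 20 units: 195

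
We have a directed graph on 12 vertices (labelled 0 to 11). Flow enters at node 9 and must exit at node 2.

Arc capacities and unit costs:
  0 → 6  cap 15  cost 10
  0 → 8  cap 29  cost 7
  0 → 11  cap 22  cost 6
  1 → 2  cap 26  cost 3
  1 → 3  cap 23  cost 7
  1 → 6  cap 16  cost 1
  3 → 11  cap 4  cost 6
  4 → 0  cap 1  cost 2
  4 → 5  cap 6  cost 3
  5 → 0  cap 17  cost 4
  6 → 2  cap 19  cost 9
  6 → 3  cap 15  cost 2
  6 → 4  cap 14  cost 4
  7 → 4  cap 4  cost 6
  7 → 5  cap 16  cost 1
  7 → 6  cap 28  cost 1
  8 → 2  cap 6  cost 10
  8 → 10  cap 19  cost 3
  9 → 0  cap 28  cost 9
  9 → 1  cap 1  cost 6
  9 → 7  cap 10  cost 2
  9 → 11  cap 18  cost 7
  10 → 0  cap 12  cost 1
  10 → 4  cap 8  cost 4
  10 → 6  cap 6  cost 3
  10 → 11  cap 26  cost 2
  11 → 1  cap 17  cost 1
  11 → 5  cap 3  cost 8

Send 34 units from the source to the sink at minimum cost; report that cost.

shortest-cost path #1: 9→1→2 push 1 @ unit cost 9 (adds 9)
shortest-cost path #2: 9→11→1→2 push 17 @ unit cost 11 (adds 187)
shortest-cost path #3: 9→7→6→2 push 10 @ unit cost 12 (adds 120)
shortest-cost path #4: 9→0→8→2 push 6 @ unit cost 26 (adds 156)
total cost = 472

Minimum cost for 34 units: 472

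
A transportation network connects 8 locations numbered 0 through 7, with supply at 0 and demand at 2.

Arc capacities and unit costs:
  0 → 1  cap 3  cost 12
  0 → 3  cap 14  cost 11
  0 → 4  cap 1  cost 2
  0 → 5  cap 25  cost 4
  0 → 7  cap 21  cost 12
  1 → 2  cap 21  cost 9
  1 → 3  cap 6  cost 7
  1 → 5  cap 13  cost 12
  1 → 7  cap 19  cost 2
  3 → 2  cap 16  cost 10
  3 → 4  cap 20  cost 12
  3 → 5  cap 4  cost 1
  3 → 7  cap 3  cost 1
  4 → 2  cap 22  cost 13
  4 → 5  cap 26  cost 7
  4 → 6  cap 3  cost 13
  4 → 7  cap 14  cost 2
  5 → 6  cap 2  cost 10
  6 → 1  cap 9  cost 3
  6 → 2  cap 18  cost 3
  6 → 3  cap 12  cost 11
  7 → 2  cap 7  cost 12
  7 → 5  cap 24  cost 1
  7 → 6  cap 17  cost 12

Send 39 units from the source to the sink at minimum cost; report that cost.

shortest-cost path #1: 0→4→2 push 1 @ unit cost 15 (adds 15)
shortest-cost path #2: 0→5→6→2 push 2 @ unit cost 17 (adds 34)
shortest-cost path #3: 0→1→2 push 3 @ unit cost 21 (adds 63)
shortest-cost path #4: 0→3→2 push 14 @ unit cost 21 (adds 294)
shortest-cost path #5: 0→7→2 push 7 @ unit cost 24 (adds 168)
shortest-cost path #6: 0→7→6→2 push 12 @ unit cost 27 (adds 324)
total cost = 898

Minimum cost for 39 units: 898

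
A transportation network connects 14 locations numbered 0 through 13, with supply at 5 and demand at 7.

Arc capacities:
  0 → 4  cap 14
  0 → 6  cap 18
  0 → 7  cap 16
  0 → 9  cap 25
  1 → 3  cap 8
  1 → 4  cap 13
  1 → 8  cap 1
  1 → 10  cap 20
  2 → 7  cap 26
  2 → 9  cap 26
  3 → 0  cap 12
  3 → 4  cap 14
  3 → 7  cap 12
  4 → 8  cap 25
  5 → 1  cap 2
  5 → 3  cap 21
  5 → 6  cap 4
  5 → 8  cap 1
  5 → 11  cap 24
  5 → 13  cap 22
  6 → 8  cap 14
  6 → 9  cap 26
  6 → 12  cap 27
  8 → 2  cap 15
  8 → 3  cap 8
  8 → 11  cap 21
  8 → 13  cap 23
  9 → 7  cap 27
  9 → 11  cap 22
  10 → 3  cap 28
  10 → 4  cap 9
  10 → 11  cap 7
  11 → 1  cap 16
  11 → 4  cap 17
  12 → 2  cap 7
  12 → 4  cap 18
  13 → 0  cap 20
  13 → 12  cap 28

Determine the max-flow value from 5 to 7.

Maximum flow value: 70

augment #1: 5→3→7 bottleneck 12, total now 12
augment #2: 5→3→0→7 bottleneck 9, total now 21
augment #3: 5→6→9→7 bottleneck 4, total now 25
augment #4: 5→8→2→7 bottleneck 1, total now 26
augment #5: 5→13→0→7 bottleneck 7, total now 33
augment #6: 5→1→8→2→7 bottleneck 1, total now 34
augment #7: 5→13→0→9→7 bottleneck 13, total now 47
augment #8: 5→13→12→2→7 bottleneck 2, total now 49
augment #9: 5→1→3→0→9→7 bottleneck 1, total now 50
augment #10: 5→11→4→8→2→7 bottleneck 13, total now 63
augment #11: 5→11→1→3→0→9→7 bottleneck 2, total now 65
augment #12: 5→11→4→8→13→12→2→7 bottleneck 4, total now 69
augment #13: 5→11→1→4→8→13→12→2→7 bottleneck 1, total now 70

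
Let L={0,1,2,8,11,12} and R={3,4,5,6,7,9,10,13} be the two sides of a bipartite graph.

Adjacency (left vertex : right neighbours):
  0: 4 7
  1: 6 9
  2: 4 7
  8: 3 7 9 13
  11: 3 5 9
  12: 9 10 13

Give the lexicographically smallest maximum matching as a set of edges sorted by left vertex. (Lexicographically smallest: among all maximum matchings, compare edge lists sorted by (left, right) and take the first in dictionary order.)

Lex-smallest maximum matching: {(0,4), (1,6), (2,7), (8,3), (11,5), (12,9)}

|M| = 6 (so the lex-smallest maximum matching has 6 edges)
process left vertices in ascending order; for each, take the smallest-labelled available neighbour that still permits 6 edges overall, or leave it unmatched if none does
lex-smallest matching: {0-4, 1-6, 2-7, 8-3, 11-5, 12-9}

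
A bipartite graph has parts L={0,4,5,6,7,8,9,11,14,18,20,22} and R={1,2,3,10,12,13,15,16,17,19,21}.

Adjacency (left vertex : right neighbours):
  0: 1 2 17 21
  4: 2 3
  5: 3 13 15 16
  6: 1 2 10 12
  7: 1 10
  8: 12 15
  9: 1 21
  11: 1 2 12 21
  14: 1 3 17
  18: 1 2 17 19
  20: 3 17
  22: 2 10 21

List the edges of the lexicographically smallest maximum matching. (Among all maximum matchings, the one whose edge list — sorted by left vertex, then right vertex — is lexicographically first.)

Lex-smallest maximum matching: {(0,1), (4,2), (5,13), (6,10), (8,15), (9,21), (11,12), (14,3), (18,19), (20,17)}

|M| = 10 (so the lex-smallest maximum matching has 10 edges)
process left vertices in ascending order; for each, take the smallest-labelled available neighbour that still permits 10 edges overall, or leave it unmatched if none does
lex-smallest matching: {0-1, 4-2, 5-13, 6-10, 8-15, 9-21, 11-12, 14-3, 18-19, 20-17}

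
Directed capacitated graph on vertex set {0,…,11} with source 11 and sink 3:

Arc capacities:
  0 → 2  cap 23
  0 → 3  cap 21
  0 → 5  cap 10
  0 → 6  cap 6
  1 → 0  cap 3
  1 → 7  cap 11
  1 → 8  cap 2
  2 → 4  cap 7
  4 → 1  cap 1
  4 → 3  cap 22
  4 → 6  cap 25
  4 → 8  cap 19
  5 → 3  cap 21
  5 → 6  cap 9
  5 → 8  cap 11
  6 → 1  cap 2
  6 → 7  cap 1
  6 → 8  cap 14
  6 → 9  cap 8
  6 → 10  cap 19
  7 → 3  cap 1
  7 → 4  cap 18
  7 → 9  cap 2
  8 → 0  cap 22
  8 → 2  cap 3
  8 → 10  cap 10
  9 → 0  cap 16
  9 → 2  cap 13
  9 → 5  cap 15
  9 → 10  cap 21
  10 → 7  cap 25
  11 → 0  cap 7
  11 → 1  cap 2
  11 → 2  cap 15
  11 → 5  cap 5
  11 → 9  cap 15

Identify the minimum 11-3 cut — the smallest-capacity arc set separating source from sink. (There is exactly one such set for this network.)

Min-cut arcs: {(2,4), (11,0), (11,1), (11,5), (11,9)} (total capacity 36)

augment #1: 11→0→3 push 7
augment #2: 11→5→3 push 5
augment #3: 11→1→0→3 push 2
augment #4: 11→2→4→3 push 7
augment #5: 11→9→0→3 push 12
augment #6: 11→9→5→3 push 3
max flow = 36; residual-reachable set from 11 gives S-side
cut edges (S→T): {(2,4), (11,0), (11,1), (11,5), (11,9)} total cap 36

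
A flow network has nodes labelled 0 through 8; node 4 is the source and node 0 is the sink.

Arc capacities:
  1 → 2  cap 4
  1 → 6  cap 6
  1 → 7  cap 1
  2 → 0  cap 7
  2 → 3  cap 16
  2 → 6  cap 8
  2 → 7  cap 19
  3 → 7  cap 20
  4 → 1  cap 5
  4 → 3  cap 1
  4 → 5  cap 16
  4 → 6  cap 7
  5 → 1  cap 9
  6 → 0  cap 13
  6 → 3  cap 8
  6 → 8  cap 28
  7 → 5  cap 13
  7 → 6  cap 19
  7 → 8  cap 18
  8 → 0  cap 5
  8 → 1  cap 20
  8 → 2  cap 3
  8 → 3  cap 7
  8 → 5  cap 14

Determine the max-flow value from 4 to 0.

augment #1: 4→6→0 bottleneck 7, total now 7
augment #2: 4→1→2→0 bottleneck 4, total now 11
augment #3: 4→1→6→0 bottleneck 1, total now 12
augment #4: 4→3→7→6→0 bottleneck 1, total now 13
augment #5: 4→5→1→6→0 bottleneck 4, total now 17
augment #6: 4→5→1→6→8→0 bottleneck 1, total now 18
augment #7: 4→5→1→7→8→0 bottleneck 1, total now 19

Maximum flow value: 19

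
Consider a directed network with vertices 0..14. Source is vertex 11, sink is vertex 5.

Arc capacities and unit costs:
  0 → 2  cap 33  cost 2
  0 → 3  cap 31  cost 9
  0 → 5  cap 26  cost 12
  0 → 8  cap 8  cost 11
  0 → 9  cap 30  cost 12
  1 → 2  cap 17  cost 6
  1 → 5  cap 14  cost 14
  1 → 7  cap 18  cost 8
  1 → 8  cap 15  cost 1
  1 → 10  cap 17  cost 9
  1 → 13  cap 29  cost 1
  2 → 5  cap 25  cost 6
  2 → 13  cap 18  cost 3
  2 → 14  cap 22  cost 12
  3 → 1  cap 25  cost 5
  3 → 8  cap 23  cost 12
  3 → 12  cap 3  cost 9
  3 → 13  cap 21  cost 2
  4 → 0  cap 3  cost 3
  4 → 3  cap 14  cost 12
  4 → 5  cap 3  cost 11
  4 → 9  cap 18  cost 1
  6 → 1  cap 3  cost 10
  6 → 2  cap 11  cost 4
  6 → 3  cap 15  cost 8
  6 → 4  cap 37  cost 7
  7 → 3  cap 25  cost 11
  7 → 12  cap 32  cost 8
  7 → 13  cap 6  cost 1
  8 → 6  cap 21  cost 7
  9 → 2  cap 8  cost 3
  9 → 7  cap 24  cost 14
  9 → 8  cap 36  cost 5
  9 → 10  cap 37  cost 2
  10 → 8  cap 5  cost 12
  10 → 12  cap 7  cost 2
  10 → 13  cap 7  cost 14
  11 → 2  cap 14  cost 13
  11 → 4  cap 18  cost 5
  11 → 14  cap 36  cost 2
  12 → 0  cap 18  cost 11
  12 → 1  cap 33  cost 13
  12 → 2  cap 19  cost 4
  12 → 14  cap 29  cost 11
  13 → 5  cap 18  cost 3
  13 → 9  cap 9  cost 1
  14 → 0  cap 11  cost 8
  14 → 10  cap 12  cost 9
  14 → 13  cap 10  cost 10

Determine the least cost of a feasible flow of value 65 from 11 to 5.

shortest-cost path #1: 11→14→13→5 push 10 @ unit cost 15 (adds 150)
shortest-cost path #2: 11→4→9→2→5 push 8 @ unit cost 15 (adds 120)
shortest-cost path #3: 11→4→5 push 3 @ unit cost 16 (adds 48)
shortest-cost path #4: 11→4→0→2→5 push 3 @ unit cost 16 (adds 48)
shortest-cost path #5: 11→14→0→2→5 push 11 @ unit cost 18 (adds 198)
shortest-cost path #6: 11→2→5 push 3 @ unit cost 19 (adds 57)
shortest-cost path #7: 11→2→13→5 push 8 @ unit cost 19 (adds 152)
shortest-cost path #8: 11→2→0→5 push 3 @ unit cost 23 (adds 69)
shortest-cost path #9: 11→4→9→10→12→2→0→5 push 4 @ unit cost 24 (adds 96)
shortest-cost path #10: 11→14→10→12→2→0→5 push 3 @ unit cost 27 (adds 81)
shortest-cost path #11: 11→14→10→9→4→3→13→2→0→5 push 4 @ unit cost 29 (adds 116)
shortest-cost path #12: 11→14→10→13→2→12→0→5 push 4 @ unit cost 41 (adds 164)
shortest-cost path #13: 11→14→10→13→3→1→5 push 1 @ unit cost 42 (adds 42)
total cost = 1341

Minimum cost for 65 units: 1341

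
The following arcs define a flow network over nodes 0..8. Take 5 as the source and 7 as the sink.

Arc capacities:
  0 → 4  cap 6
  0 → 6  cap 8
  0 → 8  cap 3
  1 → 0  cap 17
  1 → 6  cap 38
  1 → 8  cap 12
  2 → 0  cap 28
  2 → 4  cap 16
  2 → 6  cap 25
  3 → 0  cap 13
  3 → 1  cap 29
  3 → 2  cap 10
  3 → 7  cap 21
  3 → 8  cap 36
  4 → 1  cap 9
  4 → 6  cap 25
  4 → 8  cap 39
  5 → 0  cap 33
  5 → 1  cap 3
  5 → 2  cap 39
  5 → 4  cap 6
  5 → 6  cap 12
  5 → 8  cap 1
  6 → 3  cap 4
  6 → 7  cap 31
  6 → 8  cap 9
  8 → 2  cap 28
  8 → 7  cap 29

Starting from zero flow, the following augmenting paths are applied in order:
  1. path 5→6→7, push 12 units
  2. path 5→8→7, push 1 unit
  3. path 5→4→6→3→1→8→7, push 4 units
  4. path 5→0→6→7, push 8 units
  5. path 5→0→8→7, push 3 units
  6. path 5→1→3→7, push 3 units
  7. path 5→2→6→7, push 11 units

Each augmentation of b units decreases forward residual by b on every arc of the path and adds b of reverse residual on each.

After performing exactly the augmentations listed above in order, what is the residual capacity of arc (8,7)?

after path 1 (5→6→7, push 12): res(8,7)=29
after path 2 (5→8→7, push 1): res(8,7)=28
after path 3 (5→4→6→3→1→8→7, push 4): res(8,7)=24
after path 4 (5→0→6→7, push 8): res(8,7)=24
after path 5 (5→0→8→7, push 3): res(8,7)=21
after path 6 (5→1→3→7, push 3): res(8,7)=21
after path 7 (5→2→6→7, push 11): res(8,7)=21

Residual capacity of (8,7): 21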